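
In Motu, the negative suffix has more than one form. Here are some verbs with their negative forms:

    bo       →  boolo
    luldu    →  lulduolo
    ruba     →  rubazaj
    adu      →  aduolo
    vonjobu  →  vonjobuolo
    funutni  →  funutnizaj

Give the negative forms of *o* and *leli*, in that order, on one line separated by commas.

The pattern is rounding harmony: -olo when the last vowel of the stem is a rounded vowel (*bo*, *luldu*, *adu*, *vonjobu*); -zaj when the last vowel of the stem is an unrounded vowel (*ruba*, *funutni*).
*o*: last vowel = /o/, a rounded vowel → -olo → *oolo*.
*leli*: last vowel = /i/, an unrounded vowel → -zaj → *lelizaj*.

oolo, lelizaj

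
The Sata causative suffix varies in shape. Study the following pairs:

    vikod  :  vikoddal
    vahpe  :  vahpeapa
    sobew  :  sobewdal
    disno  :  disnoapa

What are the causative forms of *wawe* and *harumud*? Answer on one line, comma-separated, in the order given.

The pattern is consonant vs. vowel: -dal when the stem ends in a consonant (*vikod*, *sobew*); -apa when the stem ends in a vowel (*vahpe*, *disno*).
The final sound of *wawe* is /e/, which is a vowel, so the suffix is -apa, giving *waweapa*.
The final sound of *harumud* is /d/, which is a consonant, so the suffix is -dal, giving *harumuddal*.

waweapa, harumuddal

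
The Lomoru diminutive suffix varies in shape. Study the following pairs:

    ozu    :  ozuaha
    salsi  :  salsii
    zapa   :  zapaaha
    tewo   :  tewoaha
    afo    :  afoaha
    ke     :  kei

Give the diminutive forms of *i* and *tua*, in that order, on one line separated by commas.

The alternation tracks the last vowel of the stem — -i when the last vowel of the stem is a front vowel (*salsi*, *ke*); -aha when the last vowel of the stem is a back vowel (*ozu*, *zapa*, *tewo*, *afo*).
Since the last vowel of *i* is /i/ (a front vowel), it takes -i, giving *ii*.
*tua*: last vowel = /a/, a back vowel → -aha → *tuaaha*.

ii, tuaaha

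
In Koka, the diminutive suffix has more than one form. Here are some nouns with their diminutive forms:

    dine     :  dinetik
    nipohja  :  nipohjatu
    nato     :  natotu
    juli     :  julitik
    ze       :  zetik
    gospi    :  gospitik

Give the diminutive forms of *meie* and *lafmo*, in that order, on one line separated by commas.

meietik, lafmotu

The suffix is conditioned by the last vowel: -tik when the last vowel of the stem is a front vowel (*dine*, *juli*, *ze*, *gospi*); -tu when the last vowel of the stem is a back vowel (*nipohja*, *nato*).
*meie*: last vowel = /e/, a front vowel → -tik → *meietik*.
*lafmo*: last vowel = /o/, a back vowel → -tu → *lafmotu*.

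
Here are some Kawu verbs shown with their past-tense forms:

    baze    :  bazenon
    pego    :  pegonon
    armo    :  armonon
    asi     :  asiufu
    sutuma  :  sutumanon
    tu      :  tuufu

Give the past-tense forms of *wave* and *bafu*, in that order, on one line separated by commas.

The pattern is height harmony: -ufu when the last vowel of the stem is a high vowel (*asi*, *tu*); -non when the last vowel of the stem is a non-high vowel (*baze*, *pego*, *armo*, *sutuma*).
Since the last vowel of *wave* is /e/ (a non-high vowel), it takes -non, giving *wavenon*.
*bafu* — last vowel /u/ (a high vowel) → -ufu → *bafuufu*.

wavenon, bafuufu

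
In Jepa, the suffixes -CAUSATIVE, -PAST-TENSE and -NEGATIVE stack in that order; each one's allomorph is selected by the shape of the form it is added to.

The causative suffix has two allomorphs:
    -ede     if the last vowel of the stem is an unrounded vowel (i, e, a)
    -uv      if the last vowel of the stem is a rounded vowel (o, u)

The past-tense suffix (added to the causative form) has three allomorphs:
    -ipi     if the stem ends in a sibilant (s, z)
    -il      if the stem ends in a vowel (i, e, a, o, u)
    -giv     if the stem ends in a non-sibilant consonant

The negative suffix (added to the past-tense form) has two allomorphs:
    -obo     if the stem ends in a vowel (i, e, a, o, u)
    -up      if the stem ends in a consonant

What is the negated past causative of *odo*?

odouvgivup

The last vowel of *odo* is /o/, which is a rounded vowel, so the causative suffix is -uv, giving *odouv*.
The causative form *odouv*: final sound = /v/, a non-sibilant consonant → -giv → *odouvgiv*.
The final sound of the past-tense form *odouvgiv* is /v/, which is a consonant, so the negative suffix is -up, giving *odouvgivup*.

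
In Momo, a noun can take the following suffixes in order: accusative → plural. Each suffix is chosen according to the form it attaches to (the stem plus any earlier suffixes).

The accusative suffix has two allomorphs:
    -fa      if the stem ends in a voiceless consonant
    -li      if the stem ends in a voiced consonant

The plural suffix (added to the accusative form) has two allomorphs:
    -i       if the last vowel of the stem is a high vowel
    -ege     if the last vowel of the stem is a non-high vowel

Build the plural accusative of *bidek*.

bidekfaege

Since the final consonant of *bidek* is /k/ (voiceless), it takes -fa, giving *bidekfa*.
The last vowel of the accusative form *bidekfa* is /a/, which is a non-high vowel, so the plural suffix is -ege, giving *bidekfaege*.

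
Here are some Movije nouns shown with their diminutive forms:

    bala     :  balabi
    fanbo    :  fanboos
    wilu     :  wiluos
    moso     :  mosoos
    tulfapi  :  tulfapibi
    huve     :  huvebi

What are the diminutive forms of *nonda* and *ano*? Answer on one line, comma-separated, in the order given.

The suffix is conditioned by the last vowel: -os when the last vowel of the stem is a rounded vowel (*fanbo*, *wilu*, *moso*); -bi when the last vowel of the stem is an unrounded vowel (*bala*, *tulfapi*, *huve*).
Since the last vowel of *nonda* is /a/ (an unrounded vowel), it takes -bi, giving *nondabi*.
*ano* — last vowel /o/ (a rounded vowel) → -os → *anoos*.

nondabi, anoos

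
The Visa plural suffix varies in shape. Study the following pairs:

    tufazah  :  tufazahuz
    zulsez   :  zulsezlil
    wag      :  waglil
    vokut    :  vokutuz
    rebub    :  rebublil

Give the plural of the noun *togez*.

togezlil

The suffix is conditioned by the final consonant: -uz when the stem ends in a voiceless consonant (*tufazah*, *vokut*); -lil when the stem ends in a voiced consonant (*zulsez*, *wag*, *rebub*).
*togez* — final consonant /z/ (voiced) → -lil → *togezlil*.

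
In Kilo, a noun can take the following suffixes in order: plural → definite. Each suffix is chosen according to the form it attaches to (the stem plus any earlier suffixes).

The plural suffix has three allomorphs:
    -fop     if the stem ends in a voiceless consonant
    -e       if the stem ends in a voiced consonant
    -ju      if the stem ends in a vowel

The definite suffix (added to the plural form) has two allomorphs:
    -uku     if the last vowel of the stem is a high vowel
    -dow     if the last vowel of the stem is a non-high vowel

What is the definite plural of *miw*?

miwedow

Since the final sound of *miw* is /w/ (a voiced consonant), it takes -e, giving *miwe*.
The plural form *miwe* — last vowel /e/ (a non-high vowel) → -dow → *miwedow*.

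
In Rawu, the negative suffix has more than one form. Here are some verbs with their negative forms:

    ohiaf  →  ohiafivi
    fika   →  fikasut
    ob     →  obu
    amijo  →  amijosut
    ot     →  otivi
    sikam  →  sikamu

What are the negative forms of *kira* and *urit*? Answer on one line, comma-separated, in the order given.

kirasut, uritivi

The suffix is conditioned by the final sound: -ivi when the stem ends in a voiceless consonant (*ohiaf*, *ot*); -u when the stem ends in a voiced consonant (*ob*, *sikam*); -sut when the stem ends in a vowel (*fika*, *amijo*).
The final sound of *kira* is /a/, which is a vowel, so the suffix is -sut, giving *kirasut*.
*urit* — final sound /t/ (a voiceless consonant) → -ivi → *uritivi*.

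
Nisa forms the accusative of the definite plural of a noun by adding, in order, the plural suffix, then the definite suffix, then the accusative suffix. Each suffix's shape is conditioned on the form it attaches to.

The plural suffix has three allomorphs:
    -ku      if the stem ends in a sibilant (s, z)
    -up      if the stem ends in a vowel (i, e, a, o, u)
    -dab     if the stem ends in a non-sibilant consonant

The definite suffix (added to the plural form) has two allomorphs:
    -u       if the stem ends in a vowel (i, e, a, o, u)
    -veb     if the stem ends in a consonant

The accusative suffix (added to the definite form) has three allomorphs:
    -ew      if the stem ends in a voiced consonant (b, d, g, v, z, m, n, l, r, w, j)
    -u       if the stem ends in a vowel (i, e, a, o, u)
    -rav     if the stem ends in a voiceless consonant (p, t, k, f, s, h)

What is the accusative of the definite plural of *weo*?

weoupvebew

*weo* — final sound /o/ (a vowel) → -up → *weoup*.
The final sound of the plural form *weoup* is /p/, which is a consonant, so the definite suffix is -veb, giving *weoupveb*.
The final sound of the definite form *weoupveb* is /b/, which is a voiced consonant, so the accusative suffix is -ew, giving *weoupvebew*.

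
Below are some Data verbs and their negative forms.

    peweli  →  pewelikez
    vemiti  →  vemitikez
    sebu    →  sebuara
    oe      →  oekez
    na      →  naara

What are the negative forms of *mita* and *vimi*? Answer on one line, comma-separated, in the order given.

mitaara, vimikez

The alternation tracks the last vowel of the stem — -kez when the last vowel of the stem is a front vowel (*peweli*, *vemiti*, *oe*); -ara when the last vowel of the stem is a back vowel (*sebu*, *na*).
*mita* — last vowel /a/ (a back vowel) → -ara → *mitaara*.
*vimi*: last vowel = /i/, a front vowel → -kez → *vimikez*.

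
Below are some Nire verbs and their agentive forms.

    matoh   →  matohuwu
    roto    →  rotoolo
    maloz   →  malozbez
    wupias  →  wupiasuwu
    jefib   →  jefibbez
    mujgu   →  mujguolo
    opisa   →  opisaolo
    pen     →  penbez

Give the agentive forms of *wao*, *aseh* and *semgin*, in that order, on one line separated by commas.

waoolo, asehuwu, semginbez

The suffix is conditioned by the final sound: -uwu when the stem ends in a voiceless consonant (*matoh*, *wupias*); -bez when the stem ends in a voiced consonant (*maloz*, *jefib*, *pen*); -olo when the stem ends in a vowel (*roto*, *mujgu*, *opisa*).
Since the final sound of *wao* is /o/ (a vowel), it takes -olo, giving *waoolo*.
*aseh*: final sound = /h/, a voiceless consonant → -uwu → *asehuwu*.
*semgin*: final sound = /n/, a voiced consonant → -bez → *semginbez*.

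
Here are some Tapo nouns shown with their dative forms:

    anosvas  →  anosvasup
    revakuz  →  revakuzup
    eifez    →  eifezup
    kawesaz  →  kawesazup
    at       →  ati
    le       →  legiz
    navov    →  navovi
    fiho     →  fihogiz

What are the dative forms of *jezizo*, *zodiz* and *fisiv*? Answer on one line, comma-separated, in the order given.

jezizogiz, zodizup, fisivi

Looking at the final sound of each stem: -up when the stem ends in a sibilant (*anosvas*, *revakuz*, *eifez*, *kawesaz*); -i when the stem ends in a non-sibilant consonant (*at*, *navov*); -giz when the stem ends in a vowel (*le*, *fiho*).
Since the final sound of *jezizo* is /o/ (a vowel), it takes -giz, giving *jezizogiz*.
The final sound of *zodiz* is /z/, which is a sibilant, so the suffix is -up, giving *zodizup*.
The final sound of *fisiv* is /v/, which is a non-sibilant consonant, so the suffix is -i, giving *fisivi*.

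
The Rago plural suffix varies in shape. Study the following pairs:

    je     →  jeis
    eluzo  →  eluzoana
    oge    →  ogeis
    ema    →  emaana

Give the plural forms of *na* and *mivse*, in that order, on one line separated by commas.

naana, mivseis

Looking at the last vowel of each stem: -is when the last vowel of the stem is a front vowel (*je*, *oge*); -ana when the last vowel of the stem is a back vowel (*eluzo*, *ema*).
*na*: last vowel = /a/, a back vowel → -ana → *naana*.
Since the last vowel of *mivse* is /e/ (a front vowel), it takes -is, giving *mivseis*.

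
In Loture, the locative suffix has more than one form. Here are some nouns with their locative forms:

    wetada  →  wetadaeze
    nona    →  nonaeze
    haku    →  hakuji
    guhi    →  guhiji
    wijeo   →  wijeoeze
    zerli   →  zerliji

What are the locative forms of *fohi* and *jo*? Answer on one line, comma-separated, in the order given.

Looking at the last vowel of each stem: -ji when the last vowel of the stem is a high vowel (*haku*, *guhi*, *zerli*); -eze when the last vowel of the stem is a non-high vowel (*wetada*, *nona*, *wijeo*).
Since the last vowel of *fohi* is /i/ (a high vowel), it takes -ji, giving *fohiji*.
*jo* — last vowel /o/ (a non-high vowel) → -eze → *joeze*.

fohiji, joeze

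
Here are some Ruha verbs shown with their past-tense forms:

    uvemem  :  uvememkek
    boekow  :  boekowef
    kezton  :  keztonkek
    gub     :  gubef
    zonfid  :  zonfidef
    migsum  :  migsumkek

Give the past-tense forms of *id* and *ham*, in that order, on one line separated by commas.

The suffix is conditioned by the final consonant: -kek when the stem ends in a nasal (*uvemem*, *kezton*, *migsum*); -ef when the stem ends in a non-nasal consonant (*boekow*, *gub*, *zonfid*).
*id*: final consonant = /d/, non-nasal → -ef → *idef*.
The final consonant of *ham* is /m/, which is a nasal, so the suffix is -kek, giving *hamkek*.

idef, hamkek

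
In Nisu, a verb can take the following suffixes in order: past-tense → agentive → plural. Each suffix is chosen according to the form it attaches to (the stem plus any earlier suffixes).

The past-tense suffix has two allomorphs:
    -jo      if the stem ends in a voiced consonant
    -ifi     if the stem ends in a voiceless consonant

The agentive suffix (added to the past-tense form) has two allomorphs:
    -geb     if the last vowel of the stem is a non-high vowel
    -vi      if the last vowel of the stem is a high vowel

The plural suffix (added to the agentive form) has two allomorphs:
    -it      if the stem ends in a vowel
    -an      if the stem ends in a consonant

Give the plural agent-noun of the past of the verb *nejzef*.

nejzefifiviit

Since the final consonant of *nejzef* is /f/ (voiceless), it takes -ifi, giving *nejzefifi*.
The last vowel of the past-tense form *nejzefifi* is /i/, which is a high vowel, so the agentive suffix is -vi, giving *nejzefifivi*.
The agentive form *nejzefifivi* — final sound /i/ (a vowel) → -it → *nejzefifiviit*.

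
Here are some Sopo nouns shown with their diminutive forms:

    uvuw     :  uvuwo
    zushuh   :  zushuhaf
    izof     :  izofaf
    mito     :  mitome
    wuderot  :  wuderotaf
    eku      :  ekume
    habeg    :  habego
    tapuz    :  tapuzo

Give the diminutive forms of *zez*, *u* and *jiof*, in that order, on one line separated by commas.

The pattern is voicing of the final sound: -af when the stem ends in a voiceless consonant (*zushuh*, *izof*, *wuderot*); -o when the stem ends in a voiced consonant (*uvuw*, *habeg*, *tapuz*); -me when the stem ends in a vowel (*mito*, *eku*).
The final sound of *zez* is /z/, which is a voiced consonant, so the suffix is -o, giving *zezo*.
Since the final sound of *u* is /u/ (a vowel), it takes -me, giving *ume*.
*jiof*: final sound = /f/, a voiceless consonant → -af → *jiofaf*.

zezo, ume, jiofaf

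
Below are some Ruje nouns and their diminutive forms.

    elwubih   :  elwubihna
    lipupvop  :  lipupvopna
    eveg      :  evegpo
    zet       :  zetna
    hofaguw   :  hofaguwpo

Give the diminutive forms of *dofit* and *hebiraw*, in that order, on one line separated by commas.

dofitna, hebirawpo

The suffix is conditioned by the final consonant: -na when the stem ends in a voiceless consonant (*elwubih*, *lipupvop*, *zet*); -po when the stem ends in a voiced consonant (*eveg*, *hofaguw*).
Since the final consonant of *dofit* is /t/ (voiceless), it takes -na, giving *dofitna*.
*hebiraw* — final consonant /w/ (voiced) → -po → *hebirawpo*.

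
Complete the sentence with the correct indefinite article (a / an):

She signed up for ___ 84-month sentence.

The indefinite article is chosen by the initial *sound* of the following word, not its spelling.
The number *84* is spoken "eighty-…", beginning with /ˈeɪti/ — a vowel sound.
So the article is *an*: She signed up for an 84-month sentence.

an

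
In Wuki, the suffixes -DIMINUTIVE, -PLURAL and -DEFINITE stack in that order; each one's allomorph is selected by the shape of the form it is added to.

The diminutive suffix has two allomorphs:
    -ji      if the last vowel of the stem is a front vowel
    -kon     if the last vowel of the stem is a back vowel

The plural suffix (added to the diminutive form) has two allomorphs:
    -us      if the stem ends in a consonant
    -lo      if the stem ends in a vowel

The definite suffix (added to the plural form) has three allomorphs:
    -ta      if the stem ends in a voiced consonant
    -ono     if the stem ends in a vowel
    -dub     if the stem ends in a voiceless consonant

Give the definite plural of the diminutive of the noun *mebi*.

The last vowel of *mebi* is /i/, which is a front vowel, so the diminutive suffix is -ji, giving *mebiji*.
Since the final sound of the diminutive form *mebiji* is /i/ (a vowel), it takes -lo, giving *mebijilo*.
The final sound of the plural form *mebijilo* is /o/, which is a vowel, so the definite suffix is -ono, giving *mebijiloono*.

mebijiloono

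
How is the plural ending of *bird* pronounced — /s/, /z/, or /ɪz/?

/z/

The stem *bird* ends in a voiced non-sibilant sound.
The plural suffix surfaces as /ɪz/ after sibilants, /s/ after other voiceless consonants, and /z/ after other voiced sounds.
So the plural -s on *bird* is pronounced /z/.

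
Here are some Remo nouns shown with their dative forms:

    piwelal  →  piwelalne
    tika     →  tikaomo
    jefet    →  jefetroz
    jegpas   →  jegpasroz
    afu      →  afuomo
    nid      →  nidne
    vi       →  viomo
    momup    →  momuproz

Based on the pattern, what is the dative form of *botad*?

The suffix is conditioned by the final sound: -roz when the stem ends in a voiceless consonant (*jefet*, *jegpas*, *momup*); -ne when the stem ends in a voiced consonant (*piwelal*, *nid*); -omo when the stem ends in a vowel (*tika*, *afu*, *vi*).
*botad*: final sound = /d/, a voiced consonant → -ne → *botadne*.

botadne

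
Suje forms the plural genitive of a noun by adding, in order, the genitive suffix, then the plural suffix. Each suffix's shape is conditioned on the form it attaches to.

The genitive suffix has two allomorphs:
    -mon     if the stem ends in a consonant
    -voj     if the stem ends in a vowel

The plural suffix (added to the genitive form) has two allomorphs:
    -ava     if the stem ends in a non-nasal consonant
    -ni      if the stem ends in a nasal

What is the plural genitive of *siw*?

siwmonni

*siw*: final sound = /w/, a consonant → -mon → *siwmon*.
The genitive form *siwmon* — final consonant /n/ (a nasal) → -ni → *siwmonni*.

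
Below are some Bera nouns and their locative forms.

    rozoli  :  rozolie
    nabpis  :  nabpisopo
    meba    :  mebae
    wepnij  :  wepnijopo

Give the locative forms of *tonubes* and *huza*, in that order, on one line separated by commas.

Looking at the final sound of each stem: -opo when the stem ends in a consonant (*nabpis*, *wepnij*); -e when the stem ends in a vowel (*rozoli*, *meba*).
Since the final sound of *tonubes* is /s/ (a consonant), it takes -opo, giving *tonubesopo*.
*huza* — final sound /a/ (a vowel) → -e → *huzae*.

tonubesopo, huzae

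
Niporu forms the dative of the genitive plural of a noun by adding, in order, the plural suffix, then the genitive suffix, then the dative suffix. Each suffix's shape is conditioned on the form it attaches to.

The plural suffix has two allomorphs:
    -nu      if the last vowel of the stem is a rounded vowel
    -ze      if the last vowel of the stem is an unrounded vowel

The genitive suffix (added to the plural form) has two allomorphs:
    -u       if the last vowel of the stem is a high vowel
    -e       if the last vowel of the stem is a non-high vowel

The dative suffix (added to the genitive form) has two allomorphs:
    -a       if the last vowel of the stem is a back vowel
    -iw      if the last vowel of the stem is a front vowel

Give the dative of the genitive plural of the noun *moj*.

mojnuua

The last vowel of *moj* is /o/, which is a rounded vowel, so the plural suffix is -nu, giving *mojnu*.
The last vowel of the plural form *mojnu* is /u/, which is a high vowel, so the genitive suffix is -u, giving *mojnuu*.
The last vowel of the genitive form *mojnuu* is /u/, which is a back vowel, so the dative suffix is -a, giving *mojnuua*.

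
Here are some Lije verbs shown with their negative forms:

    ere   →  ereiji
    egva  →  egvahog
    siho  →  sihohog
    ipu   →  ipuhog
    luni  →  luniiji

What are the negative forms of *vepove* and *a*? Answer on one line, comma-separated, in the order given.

vepoveiji, ahog

The alternation tracks the last vowel of the stem — -iji when the last vowel of the stem is a front vowel (*ere*, *luni*); -hog when the last vowel of the stem is a back vowel (*egva*, *siho*, *ipu*).
Since the last vowel of *vepove* is /e/ (a front vowel), it takes -iji, giving *vepoveiji*.
*a*: last vowel = /a/, a back vowel → -hog → *ahog*.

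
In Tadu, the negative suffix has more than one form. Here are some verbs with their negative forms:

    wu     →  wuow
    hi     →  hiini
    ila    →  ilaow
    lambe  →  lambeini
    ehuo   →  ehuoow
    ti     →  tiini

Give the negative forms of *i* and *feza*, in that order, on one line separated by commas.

iini, fezaow

The pattern is front/back vowel harmony: -ini when the last vowel of the stem is a front vowel (*hi*, *lambe*, *ti*); -ow when the last vowel of the stem is a back vowel (*wu*, *ila*, *ehuo*).
*i* — last vowel /i/ (a front vowel) → -ini → *iini*.
Since the last vowel of *feza* is /a/ (a back vowel), it takes -ow, giving *fezaow*.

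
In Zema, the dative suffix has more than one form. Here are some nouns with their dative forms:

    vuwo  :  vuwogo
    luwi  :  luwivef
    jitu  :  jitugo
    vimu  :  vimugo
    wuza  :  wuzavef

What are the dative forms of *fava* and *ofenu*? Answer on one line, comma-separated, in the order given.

The alternation tracks the last vowel of the stem — -go when the last vowel of the stem is a rounded vowel (*vuwo*, *jitu*, *vimu*); -vef when the last vowel of the stem is an unrounded vowel (*luwi*, *wuza*).
*fava* — last vowel /a/ (an unrounded vowel) → -vef → *favavef*.
The last vowel of *ofenu* is /u/, which is a rounded vowel, so the suffix is -go, giving *ofenugo*.

favavef, ofenugo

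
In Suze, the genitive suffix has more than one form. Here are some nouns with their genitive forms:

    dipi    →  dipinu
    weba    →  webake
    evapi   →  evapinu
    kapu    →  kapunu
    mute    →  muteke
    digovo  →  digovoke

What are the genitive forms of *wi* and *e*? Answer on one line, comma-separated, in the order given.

Looking at the last vowel of each stem: -nu when the last vowel of the stem is a high vowel (*dipi*, *evapi*, *kapu*); -ke when the last vowel of the stem is a non-high vowel (*weba*, *mute*, *digovo*).
*wi*: last vowel = /i/, a high vowel → -nu → *winu*.
Since the last vowel of *e* is /e/ (a non-high vowel), it takes -ke, giving *eke*.

winu, eke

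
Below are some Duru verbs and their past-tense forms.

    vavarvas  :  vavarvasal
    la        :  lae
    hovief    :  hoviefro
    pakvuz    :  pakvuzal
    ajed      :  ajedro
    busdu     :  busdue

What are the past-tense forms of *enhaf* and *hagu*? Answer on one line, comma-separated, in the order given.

enhafro, hague

The suffix is conditioned by the final sound: -al when the stem ends in a sibilant (*vavarvas*, *pakvuz*); -ro when the stem ends in a non-sibilant consonant (*hovief*, *ajed*); -e when the stem ends in a vowel (*la*, *busdu*).
*enhaf* — final sound /f/ (a non-sibilant consonant) → -ro → *enhafro*.
*hagu*: final sound = /u/, a vowel → -e → *hague*.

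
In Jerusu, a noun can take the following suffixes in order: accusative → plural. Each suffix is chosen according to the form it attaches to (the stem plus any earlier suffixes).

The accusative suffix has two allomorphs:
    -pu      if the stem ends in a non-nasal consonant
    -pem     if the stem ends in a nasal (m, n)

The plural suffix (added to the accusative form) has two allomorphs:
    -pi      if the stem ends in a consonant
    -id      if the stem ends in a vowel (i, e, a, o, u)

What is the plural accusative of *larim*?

*larim* — final consonant /m/ (a nasal) → -pem → *larimpem*.
The accusative form *larimpem* — final sound /m/ (a consonant) → -pi → *larimpempi*.

larimpempi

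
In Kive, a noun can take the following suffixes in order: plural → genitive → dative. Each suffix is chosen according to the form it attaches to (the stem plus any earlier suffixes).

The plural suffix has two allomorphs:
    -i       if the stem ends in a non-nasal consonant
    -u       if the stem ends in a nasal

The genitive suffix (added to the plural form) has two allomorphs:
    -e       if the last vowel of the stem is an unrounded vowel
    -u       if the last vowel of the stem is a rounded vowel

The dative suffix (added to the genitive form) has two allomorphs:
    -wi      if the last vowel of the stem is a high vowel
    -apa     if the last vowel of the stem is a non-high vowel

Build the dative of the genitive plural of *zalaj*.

*zalaj* — final consonant /j/ (non-nasal) → -i → *zalaji*.
The plural form *zalaji* — last vowel /i/ (an unrounded vowel) → -e → *zalajie*.
The genitive form *zalajie* — last vowel /e/ (a non-high vowel) → -apa → *zalajieapa*.

zalajieapa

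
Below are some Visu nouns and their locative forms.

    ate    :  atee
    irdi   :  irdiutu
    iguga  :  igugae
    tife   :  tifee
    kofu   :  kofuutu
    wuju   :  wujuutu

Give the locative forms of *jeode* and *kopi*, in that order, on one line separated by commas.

The pattern is height harmony: -utu when the last vowel of the stem is a high vowel (*irdi*, *kofu*, *wuju*); -e when the last vowel of the stem is a non-high vowel (*ate*, *iguga*, *tife*).
*jeode* — last vowel /e/ (a non-high vowel) → -e → *jeodee*.
*kopi*: last vowel = /i/, a high vowel → -utu → *kopiutu*.

jeodee, kopiutu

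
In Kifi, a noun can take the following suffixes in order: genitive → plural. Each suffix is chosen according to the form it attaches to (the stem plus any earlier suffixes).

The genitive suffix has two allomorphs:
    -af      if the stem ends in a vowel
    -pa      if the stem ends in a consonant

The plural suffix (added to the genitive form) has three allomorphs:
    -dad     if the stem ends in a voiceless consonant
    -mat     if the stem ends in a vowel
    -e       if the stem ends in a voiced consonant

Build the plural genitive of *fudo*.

fudoafdad

The final sound of *fudo* is /o/, which is a vowel, so the genitive suffix is -af, giving *fudoaf*.
Since the final sound of the genitive form *fudoaf* is /f/ (a voiceless consonant), it takes -dad, giving *fudoafdad*.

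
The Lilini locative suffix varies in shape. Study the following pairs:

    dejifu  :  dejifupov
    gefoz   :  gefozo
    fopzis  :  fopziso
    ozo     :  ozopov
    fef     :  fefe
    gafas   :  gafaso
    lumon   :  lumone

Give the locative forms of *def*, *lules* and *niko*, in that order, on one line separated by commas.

The alternation tracks the final sound of the stem — -o when the stem ends in a sibilant (*gefoz*, *fopzis*, *gafas*); -e when the stem ends in a non-sibilant consonant (*fef*, *lumon*); -pov when the stem ends in a vowel (*dejifu*, *ozo*).
*def*: final sound = /f/, a non-sibilant consonant → -e → *defe*.
*lules* — final sound /s/ (a sibilant) → -o → *luleso*.
*niko* — final sound /o/ (a vowel) → -pov → *nikopov*.

defe, luleso, nikopov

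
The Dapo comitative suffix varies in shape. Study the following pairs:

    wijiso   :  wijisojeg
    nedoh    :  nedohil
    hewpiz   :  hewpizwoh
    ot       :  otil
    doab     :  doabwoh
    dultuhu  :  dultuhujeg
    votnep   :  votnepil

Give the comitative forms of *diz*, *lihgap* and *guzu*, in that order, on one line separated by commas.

dizwoh, lihgapil, guzujeg

The suffix is conditioned by the final sound: -il when the stem ends in a voiceless consonant (*nedoh*, *ot*, *votnep*); -woh when the stem ends in a voiced consonant (*hewpiz*, *doab*); -jeg when the stem ends in a vowel (*wijiso*, *dultuhu*).
The final sound of *diz* is /z/, which is a voiced consonant, so the suffix is -woh, giving *dizwoh*.
Since the final sound of *lihgap* is /p/ (a voiceless consonant), it takes -il, giving *lihgapil*.
Since the final sound of *guzu* is /u/ (a vowel), it takes -jeg, giving *guzujeg*.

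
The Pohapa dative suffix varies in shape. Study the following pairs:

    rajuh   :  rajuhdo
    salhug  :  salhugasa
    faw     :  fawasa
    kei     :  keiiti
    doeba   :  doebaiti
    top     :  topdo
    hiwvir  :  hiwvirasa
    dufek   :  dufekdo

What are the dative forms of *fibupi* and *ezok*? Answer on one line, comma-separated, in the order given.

fibupiiti, ezokdo

The suffix is conditioned by the final sound: -do when the stem ends in a voiceless consonant (*rajuh*, *top*, *dufek*); -asa when the stem ends in a voiced consonant (*salhug*, *faw*, *hiwvir*); -iti when the stem ends in a vowel (*kei*, *doeba*).
*fibupi*: final sound = /i/, a vowel → -iti → *fibupiiti*.
Since the final sound of *ezok* is /k/ (a voiceless consonant), it takes -do, giving *ezokdo*.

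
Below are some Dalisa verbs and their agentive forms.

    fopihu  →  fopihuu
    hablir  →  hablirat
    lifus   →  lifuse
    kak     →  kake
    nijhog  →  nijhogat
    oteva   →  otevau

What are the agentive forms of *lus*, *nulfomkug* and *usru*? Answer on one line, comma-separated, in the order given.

luse, nulfomkugat, usruu

The pattern is voicing of the final sound: -e when the stem ends in a voiceless consonant (*lifus*, *kak*); -at when the stem ends in a voiced consonant (*hablir*, *nijhog*); -u when the stem ends in a vowel (*fopihu*, *oteva*).
*lus*: final sound = /s/, a voiceless consonant → -e → *luse*.
The final sound of *nulfomkug* is /g/, which is a voiced consonant, so the suffix is -at, giving *nulfomkugat*.
*usru* — final sound /u/ (a vowel) → -u → *usruu*.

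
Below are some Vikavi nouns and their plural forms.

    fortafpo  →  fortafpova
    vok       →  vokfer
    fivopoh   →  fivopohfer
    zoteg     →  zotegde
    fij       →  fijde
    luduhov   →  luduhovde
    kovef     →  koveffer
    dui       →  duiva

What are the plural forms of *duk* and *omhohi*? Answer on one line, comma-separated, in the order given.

The alternation tracks the final sound of the stem — -fer when the stem ends in a voiceless consonant (*vok*, *fivopoh*, *kovef*); -de when the stem ends in a voiced consonant (*zoteg*, *fij*, *luduhov*); -va when the stem ends in a vowel (*fortafpo*, *dui*).
Since the final sound of *duk* is /k/ (a voiceless consonant), it takes -fer, giving *dukfer*.
Since the final sound of *omhohi* is /i/ (a vowel), it takes -va, giving *omhohiva*.

dukfer, omhohiva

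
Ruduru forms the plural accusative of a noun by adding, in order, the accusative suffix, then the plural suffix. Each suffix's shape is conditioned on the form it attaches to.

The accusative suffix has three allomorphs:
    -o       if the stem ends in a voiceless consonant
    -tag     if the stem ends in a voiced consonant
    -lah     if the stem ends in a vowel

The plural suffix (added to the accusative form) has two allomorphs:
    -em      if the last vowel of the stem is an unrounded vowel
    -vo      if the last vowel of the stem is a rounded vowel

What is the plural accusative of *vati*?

vatilahem

Since the final sound of *vati* is /i/ (a vowel), it takes -lah, giving *vatilah*.
The last vowel of the accusative form *vatilah* is /a/, which is an unrounded vowel, so the plural suffix is -em, giving *vatilahem*.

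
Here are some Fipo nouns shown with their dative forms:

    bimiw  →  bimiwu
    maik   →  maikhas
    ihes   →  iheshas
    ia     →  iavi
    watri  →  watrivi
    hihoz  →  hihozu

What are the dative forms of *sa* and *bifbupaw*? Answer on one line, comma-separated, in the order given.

savi, bifbupawu

The pattern is voicing of the final sound: -has when the stem ends in a voiceless consonant (*maik*, *ihes*); -u when the stem ends in a voiced consonant (*bimiw*, *hihoz*); -vi when the stem ends in a vowel (*ia*, *watri*).
*sa* — final sound /a/ (a vowel) → -vi → *savi*.
*bifbupaw*: final sound = /w/, a voiced consonant → -u → *bifbupawu*.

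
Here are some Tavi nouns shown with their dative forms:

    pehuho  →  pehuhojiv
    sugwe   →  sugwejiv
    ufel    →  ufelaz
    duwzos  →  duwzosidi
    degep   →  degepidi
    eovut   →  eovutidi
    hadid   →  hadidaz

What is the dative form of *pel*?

The suffix is conditioned by the final sound: -idi when the stem ends in a voiceless consonant (*duwzos*, *degep*, *eovut*); -az when the stem ends in a voiced consonant (*ufel*, *hadid*); -jiv when the stem ends in a vowel (*pehuho*, *sugwe*).
*pel*: final sound = /l/, a voiced consonant → -az → *pelaz*.

pelaz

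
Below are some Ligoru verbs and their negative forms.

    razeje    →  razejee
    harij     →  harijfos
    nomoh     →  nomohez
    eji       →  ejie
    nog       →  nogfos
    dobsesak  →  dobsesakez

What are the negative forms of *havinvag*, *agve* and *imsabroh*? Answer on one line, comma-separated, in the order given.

havinvagfos, agvee, imsabrohez

The pattern is voicing of the final sound: -ez when the stem ends in a voiceless consonant (*nomoh*, *dobsesak*); -fos when the stem ends in a voiced consonant (*harij*, *nog*); -e when the stem ends in a vowel (*razeje*, *eji*).
*havinvag* — final sound /g/ (a voiced consonant) → -fos → *havinvagfos*.
Since the final sound of *agve* is /e/ (a vowel), it takes -e, giving *agvee*.
*imsabroh* — final sound /h/ (a voiceless consonant) → -ez → *imsabrohez*.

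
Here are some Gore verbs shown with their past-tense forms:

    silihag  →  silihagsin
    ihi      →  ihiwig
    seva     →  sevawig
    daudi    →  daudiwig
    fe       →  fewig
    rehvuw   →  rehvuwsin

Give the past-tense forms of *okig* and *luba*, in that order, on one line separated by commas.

okigsin, lubawig

Looking at the final sound of each stem: -sin when the stem ends in a consonant (*silihag*, *rehvuw*); -wig when the stem ends in a vowel (*ihi*, *seva*, *daudi*, *fe*).
*okig* — final sound /g/ (a consonant) → -sin → *okigsin*.
Since the final sound of *luba* is /a/ (a vowel), it takes -wig, giving *lubawig*.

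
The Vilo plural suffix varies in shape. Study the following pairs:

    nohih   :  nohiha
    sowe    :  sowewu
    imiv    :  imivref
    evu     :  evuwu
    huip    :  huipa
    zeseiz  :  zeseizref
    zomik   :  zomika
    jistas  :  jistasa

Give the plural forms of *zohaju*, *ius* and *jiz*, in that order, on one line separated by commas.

zohajuwu, iusa, jizref

Looking at the final sound of each stem: -a when the stem ends in a voiceless consonant (*nohih*, *huip*, *zomik*, *jistas*); -ref when the stem ends in a voiced consonant (*imiv*, *zeseiz*); -wu when the stem ends in a vowel (*sowe*, *evu*).
*zohaju*: final sound = /u/, a vowel → -wu → *zohajuwu*.
Since the final sound of *ius* is /s/ (a voiceless consonant), it takes -a, giving *iusa*.
The final sound of *jiz* is /z/, which is a voiced consonant, so the suffix is -ref, giving *jizref*.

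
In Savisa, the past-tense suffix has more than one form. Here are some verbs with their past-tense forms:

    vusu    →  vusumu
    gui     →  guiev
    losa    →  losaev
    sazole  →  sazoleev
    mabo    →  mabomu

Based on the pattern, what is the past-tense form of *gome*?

gomeev

Looking at the last vowel of each stem: -mu when the last vowel of the stem is a rounded vowel (*vusu*, *mabo*); -ev when the last vowel of the stem is an unrounded vowel (*gui*, *losa*, *sazole*).
*gome* — last vowel /e/ (an unrounded vowel) → -ev → *gomeev*.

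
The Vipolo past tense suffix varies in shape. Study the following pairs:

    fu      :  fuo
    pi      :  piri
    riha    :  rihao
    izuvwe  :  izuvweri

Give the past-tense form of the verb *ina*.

The suffix is conditioned by the last vowel: -ri when the last vowel of the stem is a front vowel (*pi*, *izuvwe*); -o when the last vowel of the stem is a back vowel (*fu*, *riha*).
The last vowel of *ina* is /a/, which is a back vowel, so the suffix is -o, giving *inao*.

inao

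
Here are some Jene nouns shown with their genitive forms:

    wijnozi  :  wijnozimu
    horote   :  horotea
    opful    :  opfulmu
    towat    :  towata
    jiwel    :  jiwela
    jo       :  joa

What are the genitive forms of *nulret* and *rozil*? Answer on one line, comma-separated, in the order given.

The suffix is conditioned by the last vowel: -mu when the last vowel of the stem is a high vowel (*wijnozi*, *opful*); -a when the last vowel of the stem is a non-high vowel (*horote*, *towat*, *jiwel*, *jo*).
*nulret*: last vowel = /e/, a non-high vowel → -a → *nulreta*.
*rozil*: last vowel = /i/, a high vowel → -mu → *rozilmu*.

nulreta, rozilmu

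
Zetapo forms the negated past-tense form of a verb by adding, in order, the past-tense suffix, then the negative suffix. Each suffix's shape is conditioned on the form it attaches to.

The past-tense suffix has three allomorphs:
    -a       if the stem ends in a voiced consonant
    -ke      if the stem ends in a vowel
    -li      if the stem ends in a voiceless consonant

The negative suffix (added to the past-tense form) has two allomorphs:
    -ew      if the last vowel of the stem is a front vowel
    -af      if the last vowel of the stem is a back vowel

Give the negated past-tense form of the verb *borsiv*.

borsivaaf

Since the final sound of *borsiv* is /v/ (a voiced consonant), it takes -a, giving *borsiva*.
Since the last vowel of the past-tense form *borsiva* is /a/ (a back vowel), it takes -af, giving *borsivaaf*.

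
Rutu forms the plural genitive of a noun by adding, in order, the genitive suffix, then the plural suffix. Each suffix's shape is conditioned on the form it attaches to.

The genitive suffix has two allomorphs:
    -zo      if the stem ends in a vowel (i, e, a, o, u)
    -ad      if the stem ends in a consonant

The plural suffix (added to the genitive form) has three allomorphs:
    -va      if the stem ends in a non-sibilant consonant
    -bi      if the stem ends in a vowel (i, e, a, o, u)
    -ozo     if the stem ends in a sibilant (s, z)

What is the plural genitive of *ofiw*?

ofiwadva

*ofiw* — final sound /w/ (a consonant) → -ad → *ofiwad*.
The genitive form *ofiwad*: final sound = /d/, a non-sibilant consonant → -va → *ofiwadva*.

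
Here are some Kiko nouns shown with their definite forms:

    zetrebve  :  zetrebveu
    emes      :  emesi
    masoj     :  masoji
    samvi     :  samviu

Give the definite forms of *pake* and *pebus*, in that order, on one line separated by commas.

The suffix is conditioned by the final sound: -i when the stem ends in a consonant (*emes*, *masoj*); -u when the stem ends in a vowel (*zetrebve*, *samvi*).
*pake* — final sound /e/ (a vowel) → -u → *pakeu*.
*pebus* — final sound /s/ (a consonant) → -i → *pebusi*.

pakeu, pebusi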